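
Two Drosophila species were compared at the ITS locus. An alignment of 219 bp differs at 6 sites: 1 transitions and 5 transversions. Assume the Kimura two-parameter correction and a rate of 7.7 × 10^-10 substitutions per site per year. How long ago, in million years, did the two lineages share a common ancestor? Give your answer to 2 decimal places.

18.13

P = 1/219 ≈ 0.004566 and Q = 5/219 ≈ 0.022831.
Under the Kimura two-parameter model, d = −½ ln(1 − 2P − Q) − ¼ ln(1 − 2Q).
1 − 2P − Q = 0.968037, giving −½ ln(0.968037) = 0.016242.
1 − 2Q = 0.954338, giving −¼ ln(0.954338) = 0.011684.
d = 0.016242 + 0.011684 = 0.027926.
Under a molecular clock d = 2μt, so t = d/(2μ) = 0.027926 / (2 × 7.7 × 10^-10) = 18.13 million years.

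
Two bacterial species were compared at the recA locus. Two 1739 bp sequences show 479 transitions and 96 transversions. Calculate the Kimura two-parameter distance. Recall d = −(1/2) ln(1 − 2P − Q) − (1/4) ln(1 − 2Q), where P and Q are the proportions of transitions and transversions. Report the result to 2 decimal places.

0.50

P = 479/1739 ≈ 0.275446 and Q = 96/1739 ≈ 0.055204.
Under the Kimura two-parameter model, d = −½ ln(1 − 2P − Q) − ¼ ln(1 − 2Q).
1 − 2P − Q = 0.393904, giving −½ ln(0.393904) = 0.465824.
1 − 2Q = 0.889592, giving −¼ ln(0.889592) = 0.029248.
d = 0.465824 + 0.029248 = 0.495072.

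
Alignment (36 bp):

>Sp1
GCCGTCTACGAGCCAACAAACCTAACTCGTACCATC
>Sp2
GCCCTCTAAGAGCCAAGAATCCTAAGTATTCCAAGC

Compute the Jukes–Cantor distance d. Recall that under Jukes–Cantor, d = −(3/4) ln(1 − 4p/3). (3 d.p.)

0.347

The sequences differ at 10 of 36 sites (4, 9, 17, 20, 26, 28, 29, 31, 33, 35), so p = 10/36 ≈ 0.277778.
d = −(3/4) ln(1 − 4p/3) = −0.75 ln(1 − 0.370371) = −0.75 ln(0.629629)
  = −0.75 × (-0.462625) = 0.346969 substitutions/site.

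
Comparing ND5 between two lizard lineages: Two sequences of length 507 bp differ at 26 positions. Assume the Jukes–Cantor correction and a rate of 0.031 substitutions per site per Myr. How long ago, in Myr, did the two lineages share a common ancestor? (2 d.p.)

p = 26/507 ≈ 0.051282.
d = −(3/4) ln(1 − 4p/3) = −0.75 ln(1 − 0.068376) = −0.75 ln(0.931624)
  = −0.75 × (-0.070826) = 0.053120 substitutions/site.
Under a molecular clock d = 2μt, so t = d/(2μ) = 0.053120 / (2 × 0.031) = 0.86 Myr.

0.86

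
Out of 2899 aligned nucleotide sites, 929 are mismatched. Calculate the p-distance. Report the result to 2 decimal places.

p = 929/2899 = 0.320455… ≈ 0.32 (to 2 d.p.).

0.32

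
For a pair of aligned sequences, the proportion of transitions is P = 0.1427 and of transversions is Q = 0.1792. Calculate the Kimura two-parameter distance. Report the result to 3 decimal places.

Under the Kimura two-parameter model, d = −½ ln(1 − 2P − Q) − ¼ ln(1 − 2Q).
1 − 2P − Q = 0.5354, giving −½ ln(0.5354) = 0.312371.
1 − 2Q = 0.6416, giving −¼ ln(0.6416) = 0.110948.
d = 0.312371 + 0.110948 = 0.423319.

0.423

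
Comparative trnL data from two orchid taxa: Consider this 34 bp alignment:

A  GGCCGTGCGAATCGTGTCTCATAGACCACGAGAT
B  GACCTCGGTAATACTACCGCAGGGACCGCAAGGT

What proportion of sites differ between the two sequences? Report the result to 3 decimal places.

0.441

The sequences differ at 15 of 34 positions.
p = 15/34 = 0.441176… ≈ 0.441 (to 3 d.p.).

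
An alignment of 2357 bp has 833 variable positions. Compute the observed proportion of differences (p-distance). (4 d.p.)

p = 833/2357 = 0.353415… ≈ 0.3534 (to 4 d.p.).

0.3534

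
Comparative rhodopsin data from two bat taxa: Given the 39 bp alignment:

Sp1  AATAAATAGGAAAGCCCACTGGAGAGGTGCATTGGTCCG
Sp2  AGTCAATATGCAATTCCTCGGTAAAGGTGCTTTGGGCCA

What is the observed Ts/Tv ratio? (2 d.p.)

Transitions are A↔G and C↔T; transversions are all other mismatches.
Transitions: 4. Transversions: 9.
R = 4/9 = 0.444444… ≈ 0.44 (to 2 d.p.).

0.44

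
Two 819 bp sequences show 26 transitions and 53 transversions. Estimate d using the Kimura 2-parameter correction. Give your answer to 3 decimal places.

P = 26/819 ≈ 0.031746 and Q = 53/819 ≈ 0.064713.
Under the Kimura two-parameter model, d = −½ ln(1 − 2P − Q) − ¼ ln(1 − 2Q).
1 − 2P − Q = 0.871795, giving −½ ln(0.871795) = 0.068600.
1 − 2Q = 0.870574, giving −¼ ln(0.870574) = 0.034651.
d = 0.068600 + 0.034651 = 0.103251.

0.103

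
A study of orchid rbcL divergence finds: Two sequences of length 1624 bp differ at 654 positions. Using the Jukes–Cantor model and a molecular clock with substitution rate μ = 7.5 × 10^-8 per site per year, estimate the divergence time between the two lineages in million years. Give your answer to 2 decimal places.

3.85

p = 654/1624 ≈ 0.402709.
d = −(3/4) ln(1 − 4p/3) = −0.75 ln(1 − 0.536945) = −0.75 ln(0.463055)
  = −0.75 × (-0.769909) = 0.577432 substitutions/site.
Under a molecular clock d = 2μt, so t = d/(2μ) = 0.577432 / (2 × 7.5 × 10^-8) = 3.85 million years.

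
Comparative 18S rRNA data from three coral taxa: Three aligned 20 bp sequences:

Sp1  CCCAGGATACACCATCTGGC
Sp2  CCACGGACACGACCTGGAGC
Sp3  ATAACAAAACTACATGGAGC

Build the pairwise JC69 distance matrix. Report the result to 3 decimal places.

Sp1–Sp2: 9/20 sites differ → p = 0.45, d = −0.75 ln(1 − 0.6) = 0.687218 ≈ 0.687.
Sp1–Sp3: 11/20 sites differ → p = 0.55, d = −0.75 ln(1 − 0.733333) = 0.991316 ≈ 0.991.
Sp2–Sp3: 8/20 sites differ → p = 0.4, d = −0.75 ln(1 − 0.533333) = 0.571605 ≈ 0.572.

d(Sp1,Sp2) = 0.687, d(Sp1,Sp3) = 0.991, d(Sp2,Sp3) = 0.572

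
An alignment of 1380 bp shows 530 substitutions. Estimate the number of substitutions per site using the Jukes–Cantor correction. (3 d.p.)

0.538

p = 530/1380 ≈ 0.384058.
d = −(3/4) ln(1 − 4p/3) = −0.75 ln(1 − 0.512077) = −0.75 ln(0.487923)
  = −0.75 × (-0.717598) = 0.538199 substitutions/site.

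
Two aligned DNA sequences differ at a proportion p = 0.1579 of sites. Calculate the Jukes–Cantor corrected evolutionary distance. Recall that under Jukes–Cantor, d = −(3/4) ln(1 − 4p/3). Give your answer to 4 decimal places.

d = −(3/4) ln(1 − 4p/3) = −0.75 ln(1 − 0.210533) = −0.75 ln(0.789467)
  = −0.75 × (-0.236397) = 0.177298 substitutions/site.

0.1773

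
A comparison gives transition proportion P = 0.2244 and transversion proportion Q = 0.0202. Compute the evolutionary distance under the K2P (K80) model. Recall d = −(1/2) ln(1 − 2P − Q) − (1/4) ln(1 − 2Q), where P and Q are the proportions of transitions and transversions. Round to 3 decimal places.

Under the Kimura two-parameter model, d = −½ ln(1 − 2P − Q) − ¼ ln(1 − 2Q).
1 − 2P − Q = 0.531, giving −½ ln(0.531) = 0.316497.
1 − 2Q = 0.9596, giving −¼ ln(0.9596) = 0.010310.
d = 0.316497 + 0.010310 = 0.326807.

0.327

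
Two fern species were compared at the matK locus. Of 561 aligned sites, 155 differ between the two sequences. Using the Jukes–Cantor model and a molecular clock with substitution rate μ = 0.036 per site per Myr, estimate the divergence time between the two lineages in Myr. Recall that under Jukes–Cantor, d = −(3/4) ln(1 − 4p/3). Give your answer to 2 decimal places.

4.79

p = 155/561 ≈ 0.276292.
d = −(3/4) ln(1 − 4p/3) = −0.75 ln(1 − 0.368389) = −0.75 ln(0.631611)
  = −0.75 × (-0.459482) = 0.344612 substitutions/site.
Under a molecular clock d = 2μt, so t = d/(2μ) = 0.344612 / (2 × 0.036) = 4.79 Myr.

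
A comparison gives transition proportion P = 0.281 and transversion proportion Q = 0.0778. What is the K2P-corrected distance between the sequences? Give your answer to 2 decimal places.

0.55

Under the Kimura two-parameter model, d = −½ ln(1 − 2P − Q) − ¼ ln(1 − 2Q).
1 − 2P − Q = 0.3602, giving −½ ln(0.3602) = 0.510548.
1 − 2Q = 0.8444, giving −¼ ln(0.8444) = 0.042282.
d = 0.510548 + 0.042282 = 0.552830.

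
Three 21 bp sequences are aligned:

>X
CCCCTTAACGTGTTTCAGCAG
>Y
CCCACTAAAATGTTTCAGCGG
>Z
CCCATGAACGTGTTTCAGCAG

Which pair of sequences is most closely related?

X–Y: 5/21 differ, p = 0.238, d = 0.286.
X–Z: 2/21 differ, p = 0.095, d = 0.102.
Y–Z: 5/21 differ, p = 0.238, d = 0.286.
The smallest distance is between X and Z.

X and Z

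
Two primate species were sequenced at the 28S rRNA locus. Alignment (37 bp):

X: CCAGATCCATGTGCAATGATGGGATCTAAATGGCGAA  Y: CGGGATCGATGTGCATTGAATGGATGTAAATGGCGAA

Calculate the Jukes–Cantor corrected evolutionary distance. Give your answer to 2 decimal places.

0.22

The sequences differ at 7 of 37 sites (2, 3, 8, 16, 20, 21, 26), so p = 7/37 ≈ 0.189189.
d = −(3/4) ln(1 − 4p/3) = −0.75 ln(1 − 0.252252) = −0.75 ln(0.747748)
  = −0.75 × (-0.290689) = 0.218017 substitutions/site.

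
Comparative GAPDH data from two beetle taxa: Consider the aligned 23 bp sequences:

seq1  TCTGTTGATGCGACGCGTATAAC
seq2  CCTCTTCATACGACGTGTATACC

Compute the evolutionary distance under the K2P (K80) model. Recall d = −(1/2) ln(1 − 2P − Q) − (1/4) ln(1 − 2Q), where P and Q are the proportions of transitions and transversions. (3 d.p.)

0.324

Of 23 sites, 3 differences are transitions and 3 are transversions, so P = 3/23 ≈ 0.130435 and Q = 3/23 ≈ 0.130435.
Under the Kimura two-parameter model, d = −½ ln(1 − 2P − Q) − ¼ ln(1 − 2Q).
1 − 2P − Q = 0.608695, giving −½ ln(0.608695) = 0.248219.
1 − 2Q = 0.73913, giving −¼ ln(0.73913) = 0.075570.
d = 0.248219 + 0.075570 = 0.323789.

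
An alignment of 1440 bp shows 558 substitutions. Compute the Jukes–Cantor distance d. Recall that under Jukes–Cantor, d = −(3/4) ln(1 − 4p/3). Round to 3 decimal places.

0.545

p = 558/1440 = 0.3875.
d = −(3/4) ln(1 − 4p/3) = −0.75 ln(1 − 0.516667) = −0.75 ln(0.483333)
  = −0.75 × (-0.727049) = 0.545287 substitutions/site.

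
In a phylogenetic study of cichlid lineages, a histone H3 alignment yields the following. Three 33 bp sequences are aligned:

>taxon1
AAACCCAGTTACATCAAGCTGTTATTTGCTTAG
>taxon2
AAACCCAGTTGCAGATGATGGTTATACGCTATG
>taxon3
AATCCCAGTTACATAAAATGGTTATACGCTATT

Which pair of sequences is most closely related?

taxon1–taxon2: 12/33 differ, p = 0.364, d = 0.497.
taxon1–taxon3: 10/33 differ, p = 0.303, d = 0.388.
taxon2–taxon3: 6/33 differ, p = 0.182, d = 0.208.
The smallest distance is between taxon2 and taxon3.

taxon2 and taxon3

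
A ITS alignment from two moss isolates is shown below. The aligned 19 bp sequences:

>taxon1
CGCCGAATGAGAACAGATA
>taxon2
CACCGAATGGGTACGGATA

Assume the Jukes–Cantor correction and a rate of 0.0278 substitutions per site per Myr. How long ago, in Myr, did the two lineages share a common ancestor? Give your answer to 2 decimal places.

4.44

The sequences differ at 4 of 19 sites (2, 10, 12, 15), so p = 4/19 ≈ 0.210526.
d = −(3/4) ln(1 − 4p/3) = −0.75 ln(1 − 0.280701) = −0.75 ln(0.719299)
  = −0.75 × (-0.329478) = 0.247109 substitutions/site.
Under a molecular clock d = 2μt, so t = d/(2μ) = 0.247109 / (2 × 0.0278) = 4.44 Myr.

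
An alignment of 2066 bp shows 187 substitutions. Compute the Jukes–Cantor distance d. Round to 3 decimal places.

p = 187/2066 ≈ 0.090513.
d = −(3/4) ln(1 − 4p/3) = −0.75 ln(1 − 0.120684) = −0.75 ln(0.879316)
  = −0.75 × (-0.128611) = 0.096458 substitutions/site.

0.096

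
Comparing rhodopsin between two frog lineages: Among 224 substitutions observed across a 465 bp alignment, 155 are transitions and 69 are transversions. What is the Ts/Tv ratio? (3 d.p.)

R = 155/69 = 2.246376… ≈ 2.246 (to 3 d.p.).

2.246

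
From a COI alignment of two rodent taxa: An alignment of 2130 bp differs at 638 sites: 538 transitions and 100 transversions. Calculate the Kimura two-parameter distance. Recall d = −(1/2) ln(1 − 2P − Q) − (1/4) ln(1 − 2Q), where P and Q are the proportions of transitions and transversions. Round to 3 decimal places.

P = 538/2130 ≈ 0.252582 and Q = 100/2130 ≈ 0.046948.
Under the Kimura two-parameter model, d = −½ ln(1 − 2P − Q) − ¼ ln(1 − 2Q).
1 − 2P − Q = 0.447888, giving −½ ln(0.447888) = 0.401606.
1 − 2Q = 0.906104, giving −¼ ln(0.906104) = 0.024650.
d = 0.401606 + 0.024650 = 0.426256.

0.426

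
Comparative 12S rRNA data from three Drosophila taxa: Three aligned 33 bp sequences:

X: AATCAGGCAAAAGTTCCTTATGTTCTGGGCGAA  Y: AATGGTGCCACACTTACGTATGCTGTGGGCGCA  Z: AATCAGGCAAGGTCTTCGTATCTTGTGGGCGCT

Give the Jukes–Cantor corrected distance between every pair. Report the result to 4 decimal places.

d(X,Y) = 0.4408, d(X,Z) = 0.3882, d(Y,Z) = 0.4975

X–Y: 11/33 sites differ → p ≈ 0.333333, d = −0.75 ln(1 − 0.444444) = 0.440839 ≈ 0.4408.
X–Z: 10/33 sites differ → p ≈ 0.30303, d = −0.75 ln(1 − 0.40404) = 0.388186 ≈ 0.3882.
Y–Z: 12/33 sites differ → p ≈ 0.363636, d = −0.75 ln(1 − 0.484848) = 0.497470 ≈ 0.4975.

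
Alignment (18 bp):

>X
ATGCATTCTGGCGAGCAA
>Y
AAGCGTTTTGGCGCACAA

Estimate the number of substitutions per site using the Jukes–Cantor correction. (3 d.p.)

The sequences differ at 5 of 18 sites (2, 5, 8, 14, 15), so p = 5/18 ≈ 0.277778.
d = −(3/4) ln(1 − 4p/3) = −0.75 ln(1 − 0.370371) = −0.75 ln(0.629629)
  = −0.75 × (-0.462625) = 0.346969 substitutions/site.

0.347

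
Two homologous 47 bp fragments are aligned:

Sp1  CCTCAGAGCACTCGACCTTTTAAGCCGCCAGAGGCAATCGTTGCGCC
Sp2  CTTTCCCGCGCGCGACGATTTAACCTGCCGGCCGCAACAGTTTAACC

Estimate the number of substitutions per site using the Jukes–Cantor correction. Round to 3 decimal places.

0.581

The sequences differ at 19 of 47 sites, so p = 19/47 ≈ 0.404255.
d = −(3/4) ln(1 − 4p/3) = −0.75 ln(1 − 0.539007) = −0.75 ln(0.460993)
  = −0.75 × (-0.774372) = 0.580779 substitutions/site.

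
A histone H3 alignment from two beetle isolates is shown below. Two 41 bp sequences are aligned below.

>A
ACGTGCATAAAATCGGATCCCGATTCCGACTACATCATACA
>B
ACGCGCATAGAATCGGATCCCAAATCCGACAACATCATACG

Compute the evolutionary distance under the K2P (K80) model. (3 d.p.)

Of 41 sites, 4 differences are transitions and 2 are transversions, so P = 4/41 ≈ 0.097561 and Q = 2/41 ≈ 0.04878.
Under the Kimura two-parameter model, d = −½ ln(1 − 2P − Q) − ¼ ln(1 − 2Q).
1 − 2P − Q = 0.756098, giving −½ ln(0.756098) = 0.139792.
1 − 2Q = 0.90244, giving −¼ ln(0.90244) = 0.025663.
d = 0.139792 + 0.025663 = 0.165455.

0.165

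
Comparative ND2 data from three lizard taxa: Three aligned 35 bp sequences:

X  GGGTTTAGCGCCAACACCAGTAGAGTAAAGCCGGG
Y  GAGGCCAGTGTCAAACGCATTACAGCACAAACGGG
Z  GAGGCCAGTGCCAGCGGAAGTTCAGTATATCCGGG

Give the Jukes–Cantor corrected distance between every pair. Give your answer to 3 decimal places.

X–Y: 15/35 sites differ → p ≈ 0.428571, d = −0.75 ln(1 − 0.571428) = 0.635472 ≈ 0.635.
X–Z: 13/35 sites differ → p ≈ 0.371429, d = −0.75 ln(1 − 0.495239) = 0.512753 ≈ 0.513.
Y–Z: 11/35 sites differ → p ≈ 0.314286, d = −0.75 ln(1 − 0.419048) = 0.407315 ≈ 0.407.

d(X,Y) = 0.635, d(X,Z) = 0.513, d(Y,Z) = 0.407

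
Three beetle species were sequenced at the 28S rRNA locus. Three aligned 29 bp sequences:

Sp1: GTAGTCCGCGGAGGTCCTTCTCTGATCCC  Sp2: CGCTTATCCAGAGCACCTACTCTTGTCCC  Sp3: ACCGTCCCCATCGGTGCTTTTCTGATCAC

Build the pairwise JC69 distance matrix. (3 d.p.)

Sp1–Sp2: 13/29 sites differ → p ≈ 0.448276, d = −0.75 ln(1 − 0.597701) = 0.682920 ≈ 0.683.
Sp1–Sp3: 10/29 sites differ → p ≈ 0.344828, d = −0.75 ln(1 − 0.459771) = 0.461822 ≈ 0.462.
Sp2–Sp3: 15/29 sites differ → p ≈ 0.517241, d = −0.75 ln(1 − 0.689655) = 0.877553 ≈ 0.878.

d(Sp1,Sp2) = 0.683, d(Sp1,Sp3) = 0.462, d(Sp2,Sp3) = 0.878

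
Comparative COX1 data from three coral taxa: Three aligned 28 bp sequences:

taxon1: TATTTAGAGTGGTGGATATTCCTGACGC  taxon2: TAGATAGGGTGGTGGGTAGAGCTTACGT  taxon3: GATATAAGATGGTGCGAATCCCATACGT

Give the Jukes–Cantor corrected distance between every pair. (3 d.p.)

d(taxon1,taxon2) = 0.420, d(taxon1,taxon3) = 0.635, d(taxon2,taxon3) = 0.485

taxon1–taxon2: 9/28 sites differ → p ≈ 0.321429, d = −0.75 ln(1 − 0.428572) = 0.419713 ≈ 0.420.
taxon1–taxon3: 12/28 sites differ → p ≈ 0.428571, d = −0.75 ln(1 − 0.571428) = 0.635472 ≈ 0.635.
taxon2–taxon3: 10/28 sites differ → p ≈ 0.357143, d = −0.75 ln(1 − 0.476191) = 0.484971 ≈ 0.485.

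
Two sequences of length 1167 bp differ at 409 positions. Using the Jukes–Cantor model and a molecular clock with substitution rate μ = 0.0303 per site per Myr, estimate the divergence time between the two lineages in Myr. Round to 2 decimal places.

p = 409/1167 ≈ 0.350471.
d = −(3/4) ln(1 − 4p/3) = −0.75 ln(1 − 0.467295) = −0.75 ln(0.532705)
  = −0.75 × (-0.629787) = 0.472340 substitutions/site.
Under a molecular clock d = 2μt, so t = d/(2μ) = 0.472340 / (2 × 0.0303) = 7.79 Myr.

7.79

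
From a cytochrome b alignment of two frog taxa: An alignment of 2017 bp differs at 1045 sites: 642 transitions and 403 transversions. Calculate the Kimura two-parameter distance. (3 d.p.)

P = 642/2017 ≈ 0.318294 and Q = 403/2017 ≈ 0.199802.
Under the Kimura two-parameter model, d = −½ ln(1 − 2P − Q) − ¼ ln(1 − 2Q).
1 − 2P − Q = 0.16361, giving −½ ln(0.16361) = 0.905135.
1 − 2Q = 0.600396, giving −¼ ln(0.600396) = 0.127541.
d = 0.905135 + 0.127541 = 1.032676.

1.033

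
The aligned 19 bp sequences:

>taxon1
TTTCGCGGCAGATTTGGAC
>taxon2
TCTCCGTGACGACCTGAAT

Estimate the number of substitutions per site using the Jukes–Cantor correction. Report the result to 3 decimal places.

0.907

The sequences differ at 10 of 19 sites (2, 5, 6, 7, 9, 10, 13, 14, 17, 19), so p = 10/19 ≈ 0.526316.
d = −(3/4) ln(1 − 4p/3) = −0.75 ln(1 − 0.701755) = −0.75 ln(0.298245)
  = −0.75 × (-1.209840) = 0.907380 substitutions/site.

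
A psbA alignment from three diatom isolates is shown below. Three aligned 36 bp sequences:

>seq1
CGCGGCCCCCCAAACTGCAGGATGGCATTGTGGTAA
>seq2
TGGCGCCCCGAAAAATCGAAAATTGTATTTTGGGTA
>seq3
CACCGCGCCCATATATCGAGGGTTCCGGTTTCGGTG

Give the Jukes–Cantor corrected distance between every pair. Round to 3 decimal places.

d(seq1,seq2) = 0.608, d(seq1,seq3) = 0.912, d(seq2,seq3) = 0.673

seq1–seq2: 15/36 sites differ → p ≈ 0.416667, d = −0.75 ln(1 − 0.555556) = 0.608198 ≈ 0.608.
seq1–seq3: 19/36 sites differ → p ≈ 0.527778, d = −0.75 ln(1 − 0.703704) = 0.912297 ≈ 0.912.
seq2–seq3: 16/36 sites differ → p ≈ 0.444444, d = −0.75 ln(1 − 0.592592) = 0.673455 ≈ 0.673.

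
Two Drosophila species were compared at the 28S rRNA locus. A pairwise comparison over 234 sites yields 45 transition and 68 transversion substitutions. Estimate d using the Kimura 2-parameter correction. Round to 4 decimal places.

P = 45/234 ≈ 0.192308 and Q = 68/234 ≈ 0.290598.
Under the Kimura two-parameter model, d = −½ ln(1 − 2P − Q) − ¼ ln(1 − 2Q).
1 − 2P − Q = 0.324786, giving −½ ln(0.324786) = 0.562294.
1 − 2Q = 0.418804, giving −¼ ln(0.418804) = 0.217588.
d = 0.562294 + 0.217588 = 0.779882.

0.7799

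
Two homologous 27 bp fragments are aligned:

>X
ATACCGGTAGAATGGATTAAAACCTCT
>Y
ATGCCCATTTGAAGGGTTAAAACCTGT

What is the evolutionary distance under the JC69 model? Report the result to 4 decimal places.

0.4408

The sequences differ at 9 of 27 sites (3, 6, 7, 9, 10, 11, 13, 16, 26), so p = 9/27 ≈ 0.333333.
d = −(3/4) ln(1 − 4p/3) = −0.75 ln(1 − 0.444444) = −0.75 ln(0.555556)
  = −0.75 × (-0.587786) = 0.440840 substitutions/site.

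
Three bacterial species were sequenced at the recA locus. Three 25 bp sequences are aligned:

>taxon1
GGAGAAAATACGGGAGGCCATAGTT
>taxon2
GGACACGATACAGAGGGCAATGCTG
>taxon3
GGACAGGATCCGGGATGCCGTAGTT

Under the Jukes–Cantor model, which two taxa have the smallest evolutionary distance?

taxon1 and taxon3

taxon1–taxon2: 10/25 differ, p = 0.400, d = 0.572.
taxon1–taxon3: 6/25 differ, p = 0.240, d = 0.289.
taxon2–taxon3: 11/25 differ, p = 0.440, d = 0.663.
The smallest distance is between taxon1 and taxon3.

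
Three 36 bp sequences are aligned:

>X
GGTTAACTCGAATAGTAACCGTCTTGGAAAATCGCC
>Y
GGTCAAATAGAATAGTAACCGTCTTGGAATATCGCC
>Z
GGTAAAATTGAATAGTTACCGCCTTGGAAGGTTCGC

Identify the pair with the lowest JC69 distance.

X and Y

X–Y: 4/36 differ, p = 0.111, d = 0.120.
X–Z: 10/36 differ, p = 0.278, d = 0.347.
Y–Z: 9/36 differ, p = 0.250, d = 0.304.
The smallest distance is between X and Y.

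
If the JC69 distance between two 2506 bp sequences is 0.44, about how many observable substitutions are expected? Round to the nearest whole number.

Invert JC69: p = (3/4)(1 − e^(−4d/3)) = 0.75 × (1 − e^(-0.586667)) = 0.75 × (1 − 0.556178) = 0.332867.
Expected differing sites = pL ≈ 0.332867 × 2506 = 834.164702 ≈ 834.

834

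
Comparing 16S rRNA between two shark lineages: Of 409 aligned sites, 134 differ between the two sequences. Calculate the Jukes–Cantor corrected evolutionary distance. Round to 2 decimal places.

0.43

p = 134/409 ≈ 0.327628.
d = −(3/4) ln(1 − 4p/3) = −0.75 ln(1 − 0.436837) = −0.75 ln(0.563163)
  = −0.75 × (-0.574186) = 0.430640 substitutions/site.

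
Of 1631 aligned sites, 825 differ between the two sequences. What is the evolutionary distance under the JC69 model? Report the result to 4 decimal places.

p = 825/1631 ≈ 0.505825.
d = −(3/4) ln(1 − 4p/3) = −0.75 ln(1 − 0.674433) = −0.75 ln(0.325567)
  = −0.75 × (-1.122187) = 0.841640 substitutions/site.

0.8416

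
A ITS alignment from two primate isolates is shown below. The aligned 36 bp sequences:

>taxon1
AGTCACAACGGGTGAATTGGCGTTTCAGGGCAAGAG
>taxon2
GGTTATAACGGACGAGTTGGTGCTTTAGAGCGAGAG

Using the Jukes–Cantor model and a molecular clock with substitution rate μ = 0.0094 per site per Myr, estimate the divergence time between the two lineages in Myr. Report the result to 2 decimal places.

The sequences differ at 11 of 36 sites, so p = 11/36 ≈ 0.305556.
d = −(3/4) ln(1 − 4p/3) = −0.75 ln(1 − 0.407408) = −0.75 ln(0.592592)
  = −0.75 × (-0.523249) = 0.392437 substitutions/site.
Under a molecular clock d = 2μt, so t = d/(2μ) = 0.392437 / (2 × 0.0094) = 20.87 Myr.

20.87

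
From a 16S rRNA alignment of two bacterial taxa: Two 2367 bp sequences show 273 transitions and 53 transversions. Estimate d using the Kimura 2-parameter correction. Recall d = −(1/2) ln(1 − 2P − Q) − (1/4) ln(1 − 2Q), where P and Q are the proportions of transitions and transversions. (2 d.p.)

P = 273/2367 ≈ 0.115336 and Q = 53/2367 ≈ 0.022391.
Under the Kimura two-parameter model, d = −½ ln(1 − 2P − Q) − ¼ ln(1 − 2Q).
1 − 2P − Q = 0.746937, giving −½ ln(0.746937) = 0.145887.
1 − 2Q = 0.955218, giving −¼ ln(0.955218) = 0.011454.
d = 0.145887 + 0.011454 = 0.157341.

0.16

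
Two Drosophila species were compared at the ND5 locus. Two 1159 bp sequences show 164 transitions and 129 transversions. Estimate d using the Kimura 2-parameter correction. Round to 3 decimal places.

P = 164/1159 ≈ 0.141501 and Q = 129/1159 ≈ 0.111303.
Under the Kimura two-parameter model, d = −½ ln(1 − 2P − Q) − ¼ ln(1 − 2Q).
1 − 2P − Q = 0.605695, giving −½ ln(0.605695) = 0.250689.
1 − 2Q = 0.777394, giving −¼ ln(0.777394) = 0.062952.
d = 0.250689 + 0.062952 = 0.313641.

0.314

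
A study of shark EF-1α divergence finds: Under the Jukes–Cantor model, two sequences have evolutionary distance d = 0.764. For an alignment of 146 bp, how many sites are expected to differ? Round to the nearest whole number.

Invert JC69: p = (3/4)(1 − e^(−4d/3)) = 0.75 × (1 − e^(-1.018667)) = 0.75 × (1 − 0.361076) = 0.479193.
Expected differing sites = pL ≈ 0.479193 × 146 = 69.962178 ≈ 70.

70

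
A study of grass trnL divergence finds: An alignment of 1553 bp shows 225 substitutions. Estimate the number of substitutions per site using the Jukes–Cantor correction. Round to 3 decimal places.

0.161

p = 225/1553 ≈ 0.144881.
d = −(3/4) ln(1 − 4p/3) = −0.75 ln(1 − 0.193175) = −0.75 ln(0.806825)
  = −0.75 × (-0.214648) = 0.160986 substitutions/site.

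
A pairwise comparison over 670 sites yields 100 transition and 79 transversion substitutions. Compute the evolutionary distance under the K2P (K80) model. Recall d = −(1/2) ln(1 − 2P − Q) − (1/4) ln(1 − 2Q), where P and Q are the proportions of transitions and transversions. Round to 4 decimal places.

0.3365

P = 100/670 ≈ 0.149254 and Q = 79/670 ≈ 0.11791.
Under the Kimura two-parameter model, d = −½ ln(1 − 2P − Q) − ¼ ln(1 − 2Q).
1 − 2P − Q = 0.583582, giving −½ ln(0.583582) = 0.269285.
1 − 2Q = 0.76418, giving −¼ ln(0.76418) = 0.067238.
d = 0.269285 + 0.067238 = 0.336523.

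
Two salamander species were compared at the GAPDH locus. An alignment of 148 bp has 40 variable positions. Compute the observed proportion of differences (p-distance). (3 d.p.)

0.270

p = 40/148 = 0.270270… ≈ 0.270 (to 3 d.p.).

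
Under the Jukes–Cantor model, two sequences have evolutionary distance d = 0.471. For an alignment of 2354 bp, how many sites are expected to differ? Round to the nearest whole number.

Invert JC69: p = (3/4)(1 − e^(−4d/3)) = 0.75 × (1 − e^(-0.628)) = 0.75 × (1 − 0.533658) = 0.349757.
Expected differing sites = pL ≈ 0.349757 × 2354 = 823.327978 ≈ 823.

823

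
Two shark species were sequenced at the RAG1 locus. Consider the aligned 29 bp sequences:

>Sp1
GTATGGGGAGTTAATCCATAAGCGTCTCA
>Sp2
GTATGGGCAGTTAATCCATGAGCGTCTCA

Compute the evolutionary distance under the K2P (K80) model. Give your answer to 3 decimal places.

Of 29 sites, 1 differences are transitions and 1 are transversions, so P = 1/29 ≈ 0.034483 and Q = 1/29 ≈ 0.034483.
Under the Kimura two-parameter model, d = −½ ln(1 − 2P − Q) − ¼ ln(1 − 2Q).
1 − 2P − Q = 0.896551, giving −½ ln(0.896551) = 0.054600.
1 − 2Q = 0.931034, giving −¼ ln(0.931034) = 0.017865.
d = 0.054600 + 0.017865 = 0.072465.

0.072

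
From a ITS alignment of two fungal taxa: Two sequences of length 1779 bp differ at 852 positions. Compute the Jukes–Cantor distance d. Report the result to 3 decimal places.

p = 852/1779 ≈ 0.478921.
d = −(3/4) ln(1 − 4p/3) = −0.75 ln(1 − 0.638561) = −0.75 ln(0.361439)
  = −0.75 × (-1.017662) = 0.763247 substitutions/site.

0.763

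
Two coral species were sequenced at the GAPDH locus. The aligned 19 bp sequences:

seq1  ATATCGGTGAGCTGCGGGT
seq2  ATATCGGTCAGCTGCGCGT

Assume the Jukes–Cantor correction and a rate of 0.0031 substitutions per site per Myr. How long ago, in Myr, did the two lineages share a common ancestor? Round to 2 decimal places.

The sequences differ at 2 of 19 sites (9, 17), so p = 2/19 ≈ 0.105263.
d = −(3/4) ln(1 − 4p/3) = −0.75 ln(1 − 0.140351) = −0.75 ln(0.859649)
  = −0.75 × (-0.151231) = 0.113423 substitutions/site.
Under a molecular clock d = 2μt, so t = d/(2μ) = 0.113423 / (2 × 0.0031) = 18.29 Myr.

18.29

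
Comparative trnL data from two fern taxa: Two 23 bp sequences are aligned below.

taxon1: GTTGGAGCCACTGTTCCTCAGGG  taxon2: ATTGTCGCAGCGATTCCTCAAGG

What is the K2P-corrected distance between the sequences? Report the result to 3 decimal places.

Of 23 sites, 4 differences are transitions and 4 are transversions, so P = 4/23 ≈ 0.173913 and Q = 4/23 ≈ 0.173913.
Under the Kimura two-parameter model, d = −½ ln(1 − 2P − Q) − ¼ ln(1 − 2Q).
1 − 2P − Q = 0.478261, giving −½ ln(0.478261) = 0.368799.
1 − 2Q = 0.652174, giving −¼ ln(0.652174) = 0.106861.
d = 0.368799 + 0.106861 = 0.475660.

0.476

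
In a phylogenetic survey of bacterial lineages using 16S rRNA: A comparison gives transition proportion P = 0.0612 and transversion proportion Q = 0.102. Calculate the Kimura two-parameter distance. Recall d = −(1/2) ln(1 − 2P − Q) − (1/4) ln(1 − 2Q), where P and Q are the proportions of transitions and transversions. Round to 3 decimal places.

0.184

Under the Kimura two-parameter model, d = −½ ln(1 − 2P − Q) − ¼ ln(1 − 2Q).
1 − 2P − Q = 0.7756, giving −½ ln(0.7756) = 0.127059.
1 − 2Q = 0.796, giving −¼ ln(0.796) = 0.057039.
d = 0.127059 + 0.057039 = 0.184098.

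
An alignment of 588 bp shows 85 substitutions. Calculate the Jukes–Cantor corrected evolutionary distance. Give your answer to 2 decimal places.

p = 85/588 ≈ 0.144558.
d = −(3/4) ln(1 − 4p/3) = −0.75 ln(1 − 0.192744) = −0.75 ln(0.807256)
  = −0.75 × (-0.214114) = 0.160586 substitutions/site.

0.16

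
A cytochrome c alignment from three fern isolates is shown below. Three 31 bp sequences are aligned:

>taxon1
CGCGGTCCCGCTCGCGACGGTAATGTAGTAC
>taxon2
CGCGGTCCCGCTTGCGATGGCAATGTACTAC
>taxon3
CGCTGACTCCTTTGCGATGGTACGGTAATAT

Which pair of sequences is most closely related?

taxon1–taxon2: 4/31 differ, p = 0.129, d = 0.142.
taxon1–taxon3: 11/31 differ, p = 0.355, d = 0.481.
taxon2–taxon3: 10/31 differ, p = 0.323, d = 0.422.
The smallest distance is between taxon1 and taxon2.

taxon1 and taxon2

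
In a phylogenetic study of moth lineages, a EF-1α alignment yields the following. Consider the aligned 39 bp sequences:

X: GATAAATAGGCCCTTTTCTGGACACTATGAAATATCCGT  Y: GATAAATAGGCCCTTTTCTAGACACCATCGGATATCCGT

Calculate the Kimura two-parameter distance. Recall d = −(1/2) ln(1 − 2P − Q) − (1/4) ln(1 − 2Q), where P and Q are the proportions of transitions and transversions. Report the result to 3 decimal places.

0.144

Of 39 sites, 4 differences are transitions and 1 are transversions, so P = 4/39 ≈ 0.102564 and Q = 1/39 ≈ 0.025641.
Under the Kimura two-parameter model, d = −½ ln(1 − 2P − Q) − ¼ ln(1 − 2Q).
1 − 2P − Q = 0.769231, giving −½ ln(0.769231) = 0.131182.
1 − 2Q = 0.948718, giving −¼ ln(0.948718) = 0.013161.
d = 0.131182 + 0.013161 = 0.144343.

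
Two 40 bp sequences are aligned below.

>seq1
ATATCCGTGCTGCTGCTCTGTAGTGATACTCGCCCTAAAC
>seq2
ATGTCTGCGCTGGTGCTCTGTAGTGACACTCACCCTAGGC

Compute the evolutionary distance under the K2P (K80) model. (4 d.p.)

Of 40 sites, 7 differences are transitions and 1 are transversions, so P = 7/40 = 0.175 and Q = 1/40 = 0.025.
Under the Kimura two-parameter model, d = −½ ln(1 − 2P − Q) − ¼ ln(1 − 2Q).
1 − 2P − Q = 0.625, giving −½ ln(0.625) = 0.235002.
1 − 2Q = 0.95, giving −¼ ln(0.95) = 0.012823.
d = 0.235002 + 0.012823 = 0.247825.

0.2478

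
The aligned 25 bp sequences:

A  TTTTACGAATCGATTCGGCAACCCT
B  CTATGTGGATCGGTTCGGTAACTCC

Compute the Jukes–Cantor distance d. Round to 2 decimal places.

The sequences differ at 9 of 25 sites (1, 3, 5, 6, 8, 13, 19, 23, 25), so p = 9/25 = 0.36.
d = −(3/4) ln(1 − 4p/3) = −0.75 ln(1 − 0.48) = −0.75 ln(0.52)
  = −0.75 × (-0.653926) = 0.490445 substitutions/site.

0.49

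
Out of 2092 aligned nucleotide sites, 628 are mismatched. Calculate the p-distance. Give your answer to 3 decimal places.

p = 628/2092 = 0.300191… ≈ 0.300 (to 3 d.p.).

0.300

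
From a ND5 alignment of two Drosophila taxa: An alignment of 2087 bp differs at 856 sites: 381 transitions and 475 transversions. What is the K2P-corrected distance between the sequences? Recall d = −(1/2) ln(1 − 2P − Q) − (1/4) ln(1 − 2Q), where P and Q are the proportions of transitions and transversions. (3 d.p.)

0.601

P = 381/2087 ≈ 0.182559 and Q = 475/2087 ≈ 0.227599.
Under the Kimura two-parameter model, d = −½ ln(1 − 2P − Q) − ¼ ln(1 − 2Q).
1 − 2P − Q = 0.407283, giving −½ ln(0.407283) = 0.449124.
1 − 2Q = 0.544802, giving −¼ ln(0.544802) = 0.151833.
d = 0.449124 + 0.151833 = 0.600957.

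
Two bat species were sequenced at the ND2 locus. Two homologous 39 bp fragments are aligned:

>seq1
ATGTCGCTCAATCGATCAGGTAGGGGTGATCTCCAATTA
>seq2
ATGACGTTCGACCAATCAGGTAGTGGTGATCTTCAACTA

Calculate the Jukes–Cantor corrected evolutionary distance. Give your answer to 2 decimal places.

0.24

The sequences differ at 8 of 39 sites (4, 7, 10, 12, 14, 24, 33, 37), so p = 8/39 ≈ 0.205128.
d = −(3/4) ln(1 − 4p/3) = −0.75 ln(1 − 0.273504) = −0.75 ln(0.726496)
  = −0.75 × (-0.319522) = 0.239642 substitutions/site.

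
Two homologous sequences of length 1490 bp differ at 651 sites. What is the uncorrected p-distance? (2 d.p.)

p = 651/1490 = 0.436912… ≈ 0.44 (to 2 d.p.).

0.44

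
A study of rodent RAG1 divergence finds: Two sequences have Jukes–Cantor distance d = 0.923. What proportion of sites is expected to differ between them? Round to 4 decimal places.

0.5309

p = (3/4)(1 − e^(−4d/3)) = 0.75 × (1 − e^(-1.230667)) = 0.75 × (1 − 0.292098) = 0.530927.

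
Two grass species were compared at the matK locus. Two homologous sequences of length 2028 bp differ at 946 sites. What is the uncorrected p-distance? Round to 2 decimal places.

p = 946/2028 = 0.466469… ≈ 0.47 (to 2 d.p.).

0.47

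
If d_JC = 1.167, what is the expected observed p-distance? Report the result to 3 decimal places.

0.592

p = (3/4)(1 − e^(−4d/3)) = 0.75 × (1 − e^(-1.556)) = 0.75 × (1 − 0.210978) = 0.591767.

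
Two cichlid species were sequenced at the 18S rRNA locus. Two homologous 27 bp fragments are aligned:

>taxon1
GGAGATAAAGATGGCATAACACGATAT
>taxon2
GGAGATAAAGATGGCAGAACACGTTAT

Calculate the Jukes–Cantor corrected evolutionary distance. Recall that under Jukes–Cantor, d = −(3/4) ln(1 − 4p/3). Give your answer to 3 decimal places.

0.078

The sequences differ at 2 of 27 sites (17, 24), so p = 2/27 ≈ 0.074074.
d = −(3/4) ln(1 − 4p/3) = −0.75 ln(1 − 0.098765) = −0.75 ln(0.901235)
  = −0.75 × (-0.103989) = 0.077992 substitutions/site.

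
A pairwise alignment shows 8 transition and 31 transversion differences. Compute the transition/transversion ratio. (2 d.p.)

R = 8/31 = 0.258064… ≈ 0.26 (to 2 d.p.).

0.26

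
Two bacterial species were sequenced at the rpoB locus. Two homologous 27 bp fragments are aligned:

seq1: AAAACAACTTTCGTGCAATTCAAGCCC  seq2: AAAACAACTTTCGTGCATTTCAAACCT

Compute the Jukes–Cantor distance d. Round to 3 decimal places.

The sequences differ at 3 of 27 sites (18, 24, 27), so p = 3/27 ≈ 0.111111.
d = −(3/4) ln(1 − 4p/3) = −0.75 ln(1 − 0.148148) = −0.75 ln(0.851852)
  = −0.75 × (-0.160342) = 0.120257 substitutions/site.

0.120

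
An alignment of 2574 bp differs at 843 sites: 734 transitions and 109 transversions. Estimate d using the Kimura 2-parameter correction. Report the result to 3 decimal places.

P = 734/2574 ≈ 0.285159 and Q = 109/2574 ≈ 0.042347.
Under the Kimura two-parameter model, d = −½ ln(1 − 2P − Q) − ¼ ln(1 − 2Q).
1 − 2P − Q = 0.387335, giving −½ ln(0.387335) = 0.474233.
1 − 2Q = 0.915306, giving −¼ ln(0.915306) = 0.022124.
d = 0.474233 + 0.022124 = 0.496357.

0.496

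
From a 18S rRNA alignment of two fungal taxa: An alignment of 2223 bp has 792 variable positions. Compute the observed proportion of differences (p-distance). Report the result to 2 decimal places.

0.36

p = 792/2223 = 0.356275… ≈ 0.36 (to 2 d.p.).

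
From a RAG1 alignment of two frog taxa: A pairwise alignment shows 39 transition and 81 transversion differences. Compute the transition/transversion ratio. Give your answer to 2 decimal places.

R = 39/81 = 0.481481… ≈ 0.48 (to 2 d.p.).

0.48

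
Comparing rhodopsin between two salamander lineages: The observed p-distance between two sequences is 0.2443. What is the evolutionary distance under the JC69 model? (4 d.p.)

d = −(3/4) ln(1 − 4p/3) = −0.75 ln(1 − 0.325733) = −0.75 ln(0.674267)
  = −0.75 × (-0.394129) = 0.295597 substitutions/site.

0.2956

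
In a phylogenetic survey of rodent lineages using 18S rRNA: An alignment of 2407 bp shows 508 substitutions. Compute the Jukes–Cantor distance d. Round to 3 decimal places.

0.248

p = 508/2407 ≈ 0.211051.
d = −(3/4) ln(1 − 4p/3) = −0.75 ln(1 − 0.281401) = −0.75 ln(0.718599)
  = −0.75 × (-0.330452) = 0.247839 substitutions/site.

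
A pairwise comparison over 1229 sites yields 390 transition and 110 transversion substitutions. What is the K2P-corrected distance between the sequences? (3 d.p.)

0.693

P = 390/1229 ≈ 0.317331 and Q = 110/1229 ≈ 0.089504.
Under the Kimura two-parameter model, d = −½ ln(1 − 2P − Q) − ¼ ln(1 − 2Q).
1 − 2P − Q = 0.275834, giving −½ ln(0.275834) = 0.643978.
1 − 2Q = 0.820992, giving −¼ ln(0.820992) = 0.049310.
d = 0.643978 + 0.049310 = 0.693288.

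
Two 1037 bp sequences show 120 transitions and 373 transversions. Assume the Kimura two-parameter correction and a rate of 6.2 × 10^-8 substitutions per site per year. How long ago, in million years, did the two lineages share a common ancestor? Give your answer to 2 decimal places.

6.17

P = 120/1037 ≈ 0.115718 and Q = 373/1037 ≈ 0.359691.
Under the Kimura two-parameter model, d = −½ ln(1 − 2P − Q) − ¼ ln(1 − 2Q).
1 − 2P − Q = 0.408873, giving −½ ln(0.408873) = 0.447175.
1 − 2Q = 0.280618, giving −¼ ln(0.280618) = 0.317690.
d = 0.447175 + 0.317690 = 0.764865.
Under a molecular clock d = 2μt, so t = d/(2μ) = 0.764865 / (2 × 6.2 × 10^-8) = 6.17 million years.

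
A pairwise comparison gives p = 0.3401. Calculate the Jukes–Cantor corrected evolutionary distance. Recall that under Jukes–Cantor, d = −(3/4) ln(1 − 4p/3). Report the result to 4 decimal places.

0.4531

d = −(3/4) ln(1 − 4p/3) = −0.75 ln(1 − 0.453467) = −0.75 ln(0.546533)
  = −0.75 × (-0.604161) = 0.453121 substitutions/site.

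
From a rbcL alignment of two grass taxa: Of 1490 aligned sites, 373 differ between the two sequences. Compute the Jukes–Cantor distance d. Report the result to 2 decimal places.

p = 373/1490 ≈ 0.250336.
d = −(3/4) ln(1 − 4p/3) = −0.75 ln(1 − 0.333781) = −0.75 ln(0.666219)
  = −0.75 × (-0.406137) = 0.304603 substitutions/site.

0.30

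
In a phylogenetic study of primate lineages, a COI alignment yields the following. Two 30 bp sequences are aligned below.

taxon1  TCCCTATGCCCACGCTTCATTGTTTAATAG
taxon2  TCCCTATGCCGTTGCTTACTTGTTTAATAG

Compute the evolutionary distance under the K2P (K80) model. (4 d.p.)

0.1891

Of 30 sites, 1 differences are transitions and 4 are transversions, so P = 1/30 ≈ 0.033333 and Q = 4/30 ≈ 0.133333.
Under the Kimura two-parameter model, d = −½ ln(1 − 2P − Q) − ¼ ln(1 − 2Q).
1 − 2P − Q = 0.800001, giving −½ ln(0.800001) = 0.111571.
1 − 2Q = 0.733334, giving −¼ ln(0.733334) = 0.077539.
d = 0.111571 + 0.077539 = 0.189110.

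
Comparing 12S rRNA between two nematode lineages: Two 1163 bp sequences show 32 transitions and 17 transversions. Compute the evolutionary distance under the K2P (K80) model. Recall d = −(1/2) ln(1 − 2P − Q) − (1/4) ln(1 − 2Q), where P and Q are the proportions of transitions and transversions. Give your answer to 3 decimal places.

P = 32/1163 ≈ 0.027515 and Q = 17/1163 ≈ 0.014617.
Under the Kimura two-parameter model, d = −½ ln(1 − 2P − Q) − ¼ ln(1 − 2Q).
1 − 2P − Q = 0.930353, giving −½ ln(0.930353) = 0.036096.
1 − 2Q = 0.970766, giving −¼ ln(0.970766) = 0.007417.
d = 0.036096 + 0.007417 = 0.043513.

0.044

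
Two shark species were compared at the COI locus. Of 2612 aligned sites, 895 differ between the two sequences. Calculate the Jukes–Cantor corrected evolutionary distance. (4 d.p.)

0.4578

p = 895/2612 ≈ 0.342649.
d = −(3/4) ln(1 − 4p/3) = −0.75 ln(1 − 0.456865) = −0.75 ln(0.543135)
  = −0.75 × (-0.610397) = 0.457798 substitutions/site.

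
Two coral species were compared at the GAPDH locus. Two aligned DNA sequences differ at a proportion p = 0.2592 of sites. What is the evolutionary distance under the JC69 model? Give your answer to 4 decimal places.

d = −(3/4) ln(1 − 4p/3) = −0.75 ln(1 − 0.3456) = −0.75 ln(0.6544)
  = −0.75 × (-0.424036) = 0.318027 substitutions/site.

0.3180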